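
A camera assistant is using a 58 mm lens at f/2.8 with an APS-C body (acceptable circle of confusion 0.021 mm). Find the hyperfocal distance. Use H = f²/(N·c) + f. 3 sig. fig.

57.3 m

Hyperfocal distance H = f²/(N·c) + f = 58²/(2.8 × 0.021) + 58 = 3364/0.0588 + 58 ≈ 57268.9 mm ≈ 57.3 m.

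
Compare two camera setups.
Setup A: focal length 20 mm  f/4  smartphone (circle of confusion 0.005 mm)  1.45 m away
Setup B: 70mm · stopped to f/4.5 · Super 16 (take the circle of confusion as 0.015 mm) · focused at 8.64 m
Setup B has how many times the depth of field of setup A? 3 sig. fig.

Setup A: H = 20²/(4×0.005) + 20 ≈ 20020.0 mm; DoF = Df − Dn = 1561.66 − 1353.24 ≈ 208.42 mm.
Setup B: H = 70²/(4.5×0.015) + 70 ≈ 72662.6 mm; DoF = Df − Dn = 9796.5 − 7727.7 ≈ 2068.8 mm.
Ratio = 2068.8 / 208.42 ≈ 9.93.

9.93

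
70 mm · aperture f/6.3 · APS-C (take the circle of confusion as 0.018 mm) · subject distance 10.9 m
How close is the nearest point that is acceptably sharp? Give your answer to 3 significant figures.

Hyperfocal distance H = f²/(N·c) + f = 70²/(6.3 × 0.018) + 70 = 4900/0.1134 + 70 ≈ 43279.9 mm ≈ 43.28 m.
Near limit Dn = s·(H − f)/(H + s − 2f) = 10900 × (43279.9 − 70) / (43279.9 + 10900 − 2 × 70) = 10900 × 43209.9 / 54039.9 ≈ 8715.6 mm ≈ 8.72 m.

8.72 m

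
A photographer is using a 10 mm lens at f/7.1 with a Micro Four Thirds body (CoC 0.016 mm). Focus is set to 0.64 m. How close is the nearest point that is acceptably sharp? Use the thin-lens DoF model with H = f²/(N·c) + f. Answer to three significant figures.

373 mm

Hyperfocal distance H = f²/(N·c) + f = 10²/(7.1 × 0.016) + 10 = 100/0.1136 + 10 ≈ 890.3 mm ≈ 0.890 m.
Near limit Dn = s·(H − f)/(H + s − 2f) = 640 × (890.3 − 10) / (890.3 + 640 − 2 × 10) = 640 × 880.3 / 1510.3 ≈ 373.03 mm.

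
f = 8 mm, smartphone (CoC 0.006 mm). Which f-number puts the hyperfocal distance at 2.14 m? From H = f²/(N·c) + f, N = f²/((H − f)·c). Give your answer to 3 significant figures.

Rearrange H = f²/(N·c) + f for N: N = f² / ((H − f)·c).
N = 8² / ((2140 − 8) × 0.006) = 64 / 12.79 ≈ 5.

f/5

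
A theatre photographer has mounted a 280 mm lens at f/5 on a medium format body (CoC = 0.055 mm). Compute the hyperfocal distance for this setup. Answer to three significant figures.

Hyperfocal distance H = f²/(N·c) + f = 280²/(5 × 0.055) + 280 = 78400/0.275 + 280 ≈ 285370.9 mm ≈ 285 m.

285 m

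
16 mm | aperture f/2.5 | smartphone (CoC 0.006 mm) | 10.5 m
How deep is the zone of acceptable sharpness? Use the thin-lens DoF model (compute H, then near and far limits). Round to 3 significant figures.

20.7 m

Hyperfocal distance H = f²/(N·c) + f = 16²/(2.5 × 0.006) + 16 = 256/0.015 + 16 ≈ 17082.7 mm ≈ 17.08 m.
Near limit Dn = s·(H − f)/(H + s − 2f) = 10500 × (17082.7 − 16) / (17082.7 + 10500 − 2 × 16) = 10500 × 17066.7 / 27550.7 ≈ 6504 mm.
Far limit Df = s·(H − f)/(H − s) = 10500 × (17082.7 − 16) / (17082.7 − 10500) = 10500 × 17066.7 / 6582.7 ≈ 27223 mm.
Depth of field = Df − Dn = 27223 − 6504 ≈ 20719 mm ≈ 20.7 m.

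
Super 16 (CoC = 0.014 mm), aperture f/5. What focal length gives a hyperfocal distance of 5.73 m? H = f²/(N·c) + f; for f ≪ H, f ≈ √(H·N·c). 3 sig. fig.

20.0 mm

From H = f²/(N·c) + f, with f ≪ H: f ≈ √(H·N·c) = √(5730 × 5 × 0.014) = √401.10 ≈ 20.03 mm.
The +f correction barely moves this — solving exactly, f² + N·c·f − N·c·H = 0 ⇒ f = (−N·c + √((N·c)² + 4·N·c·H))/2 = (−0.07 + √1604.4)/2 ≈ 19.993 mm, so f ≈ 20.0 mm.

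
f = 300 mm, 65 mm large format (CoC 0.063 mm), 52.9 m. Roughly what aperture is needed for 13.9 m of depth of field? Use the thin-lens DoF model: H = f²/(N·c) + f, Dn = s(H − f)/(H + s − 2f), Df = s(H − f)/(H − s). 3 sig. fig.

Write h = H − f = f²/(N·c). The thin-lens limits are Dn = s·h/(h + (s−f)) and Df = s·h/(h − (s−f)), so DoF = Df − Dn = 2·s·(s−f)·h / (h² − (s−f)²).
That is a quadratic in h: DoF·h² − 2·s·(s−f)·h − DoF·(s−f)² = 0 ⇒ h = (s−f)·(s + √(s² + DoF²)) / DoF = 52600 × (52900 + √(52900² + 13900²)) / 13900 = 52600 × (52900 + 54695.7) / 13900 ≈ 407161 mm.
Then N = f²/(c·h) = 300² / (0.063 × 407161) = 90000 / 25651 ≈ 3.51.

f/3.51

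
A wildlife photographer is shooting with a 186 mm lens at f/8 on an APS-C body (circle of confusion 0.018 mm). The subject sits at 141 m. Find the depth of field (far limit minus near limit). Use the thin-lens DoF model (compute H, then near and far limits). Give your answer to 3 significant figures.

252 m

Hyperfocal distance H = f²/(N·c) + f = 186²/(8 × 0.018) + 186 = 34596/0.144 + 186 ≈ 240436.0 mm ≈ 240.4 m.
Near limit Dn = s·(H − f)/(H + s − 2f) = 141000 × (240436.0 − 186) / (240436.0 + 141000 − 2 × 186) = 141000 × 240250.0 / 381064.0 ≈ 88896 mm.
Far limit Df = s·(H − f)/(H − s) = 141000 × (240436.0 − 186) / (240436.0 − 141000) = 141000 × 240250.0 / 99436.0 ≈ 340674 mm.
Depth of field = Df − Dn = 340674 − 88896 ≈ 251778 mm ≈ 252 m.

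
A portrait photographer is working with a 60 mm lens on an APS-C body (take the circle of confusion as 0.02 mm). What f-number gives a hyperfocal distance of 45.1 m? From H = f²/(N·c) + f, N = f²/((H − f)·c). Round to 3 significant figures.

f/4

Rearrange H = f²/(N·c) + f for N: N = f² / ((H − f)·c).
N = 60² / ((45100 − 60) × 0.02) = 3600 / 900.8 ≈ 4.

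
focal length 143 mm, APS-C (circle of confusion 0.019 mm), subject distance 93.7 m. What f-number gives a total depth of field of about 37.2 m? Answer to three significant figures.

Write h = H − f = f²/(N·c). The thin-lens limits are Dn = s·h/(h + (s−f)) and Df = s·h/(h − (s−f)), so DoF = Df − Dn = 2·s·(s−f)·h / (h² − (s−f)²).
That is a quadratic in h: DoF·h² − 2·s·(s−f)·h − DoF·(s−f)² = 0 ⇒ h = (s−f)·(s + √(s² + DoF²)) / DoF = 93557 × (93700 + √(93700² + 37200²)) / 37200 = 93557 × (93700 + 100814) / 37200 ≈ 489198 mm.
Then N = f²/(c·h) = 143² / (0.019 × 489198) = 20449 / 9294.8 ≈ 2.20.

f/2.20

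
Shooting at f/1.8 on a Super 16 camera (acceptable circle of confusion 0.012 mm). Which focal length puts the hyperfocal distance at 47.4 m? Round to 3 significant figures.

32.0 mm

From H = f²/(N·c) + f, with f ≪ H: f ≈ √(H·N·c) = √(47400 × 1.8 × 0.012) = √1023.8 ≈ 32.00 mm.
The +f correction barely moves this — solving exactly, f² + N·c·f − N·c·H = 0 ⇒ f = (−N·c + √((N·c)² + 4·N·c·H))/2 = (−0.0216 + √4095.4)/2 ≈ 31.987 mm, so f ≈ 32.0 mm.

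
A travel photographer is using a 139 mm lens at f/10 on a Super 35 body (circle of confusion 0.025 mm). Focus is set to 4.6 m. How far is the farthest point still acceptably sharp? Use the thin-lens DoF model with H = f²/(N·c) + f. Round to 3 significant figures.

Hyperfocal distance H = f²/(N·c) + f = 139²/(10 × 0.025) + 139 = 19321/0.25 + 139 ≈ 77423.0 mm ≈ 77.42 m.
Far limit Df = s·(H − f)/(H − s) = 4600 × (77423.0 − 139) / (77423.0 − 4600) = 4600 × 77284.0 / 72823.0 ≈ 4881.8 mm ≈ 4.88 m.

4.88 m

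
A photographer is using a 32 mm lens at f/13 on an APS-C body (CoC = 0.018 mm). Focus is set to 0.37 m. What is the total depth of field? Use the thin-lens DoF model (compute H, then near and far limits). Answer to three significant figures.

57.5 mm

Hyperfocal distance H = f²/(N·c) + f = 32²/(13 × 0.018) + 32 = 1024/0.234 + 32 ≈ 4408.1 mm ≈ 4.408 m.
Near limit Dn = s·(H − f)/(H + s − 2f) = 370 × (4408.1 − 32) / (4408.1 + 370 − 2 × 32) = 370 × 4376.1 / 4714.1 ≈ 343.471 mm.
Far limit Df = s·(H − f)/(H − s) = 370 × (4408.1 − 32) / (4408.1 − 370) = 370 × 4376.1 / 4038.1 ≈ 400.970 mm.
Depth of field = Df − Dn = 400.970 − 343.471 ≈ 57.499 mm.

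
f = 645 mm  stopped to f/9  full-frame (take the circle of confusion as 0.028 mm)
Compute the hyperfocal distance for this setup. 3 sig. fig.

1650 m

Hyperfocal distance H = f²/(N·c) + f = 645²/(9 × 0.028) + 645 = 416025/0.252 + 645 ≈ 1651537.9 mm ≈ 1650 m.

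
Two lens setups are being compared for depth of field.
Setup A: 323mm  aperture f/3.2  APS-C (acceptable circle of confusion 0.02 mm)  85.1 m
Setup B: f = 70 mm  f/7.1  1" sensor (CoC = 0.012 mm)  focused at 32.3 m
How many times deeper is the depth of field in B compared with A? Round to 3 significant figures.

Setup A: H = 323²/(3.2×0.02) + 323 ≈ 1630463.6 mm; DoF = Df − Dn = 89768.5 − 80893.1 ≈ 8875.4 mm.
Setup B: H = 70²/(7.1×0.012) + 70 ≈ 57581.7 mm; DoF = Df − Dn = 73477 − 20700 ≈ 52777 mm.
Ratio = 52777 / 8875.4 ≈ 5.95.

5.95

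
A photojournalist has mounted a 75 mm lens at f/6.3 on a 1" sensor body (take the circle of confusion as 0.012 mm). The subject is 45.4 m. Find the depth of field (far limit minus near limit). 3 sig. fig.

Hyperfocal distance H = f²/(N·c) + f = 75²/(6.3 × 0.012) + 75 = 5625/0.0756 + 75 ≈ 74479.8 mm ≈ 74.48 m.
Near limit Dn = s·(H − f)/(H + s − 2f) = 45400 × (74479.8 − 75) / (74479.8 + 45400 − 2 × 75) = 45400 × 74404.8 / 119729.8 ≈ 28213 mm.
Far limit Df = s·(H − f)/(H − s) = 45400 × (74479.8 − 75) / (74479.8 − 45400) = 45400 × 74404.8 / 29079.8 ≈ 116162 mm.
Depth of field = Df − Dn = 116162 − 28213 ≈ 87949 mm ≈ 87.9 m.

87.9 m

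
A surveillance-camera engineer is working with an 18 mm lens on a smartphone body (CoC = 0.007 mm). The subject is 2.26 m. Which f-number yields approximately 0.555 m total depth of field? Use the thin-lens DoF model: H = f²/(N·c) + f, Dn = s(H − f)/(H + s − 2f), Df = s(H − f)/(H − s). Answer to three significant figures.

Write h = H − f = f²/(N·c). The thin-lens limits are Dn = s·h/(h + (s−f)) and Df = s·h/(h − (s−f)), so DoF = Df − Dn = 2·s·(s−f)·h / (h² − (s−f)²).
That is a quadratic in h: DoF·h² − 2·s·(s−f)·h − DoF·(s−f)² = 0 ⇒ h = (s−f)·(s + √(s² + DoF²)) / DoF = 2242 × (2260 + √(2260² + 555²)) / 555 = 2242 × (2260 + 2327.15) / 555 ≈ 18530 mm.
Then N = f²/(c·h) = 18² / (0.007 × 18530) = 324 / 129.71 ≈ 2.50.

f/2.50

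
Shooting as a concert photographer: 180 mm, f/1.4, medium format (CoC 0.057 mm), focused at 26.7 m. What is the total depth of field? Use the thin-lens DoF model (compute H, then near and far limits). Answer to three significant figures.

3.50 m

Hyperfocal distance H = f²/(N·c) + f = 180²/(1.4 × 0.057) + 180 = 32400/0.0798 + 180 ≈ 406195.0 mm ≈ 406.2 m.
Near limit Dn = s·(H − f)/(H + s − 2f) = 26700 × (406195.0 − 180) / (406195.0 + 26700 − 2 × 180) = 26700 × 406015.0 / 432535.0 ≈ 25062.9 mm.
Far limit Df = s·(H − f)/(H − s) = 26700 × (406195.0 − 180) / (406195.0 − 26700) = 26700 × 406015.0 / 379495.0 ≈ 28565.9 mm.
Depth of field = Df − Dn = 28565.9 − 25062.9 ≈ 3503.0 mm ≈ 3.50 m.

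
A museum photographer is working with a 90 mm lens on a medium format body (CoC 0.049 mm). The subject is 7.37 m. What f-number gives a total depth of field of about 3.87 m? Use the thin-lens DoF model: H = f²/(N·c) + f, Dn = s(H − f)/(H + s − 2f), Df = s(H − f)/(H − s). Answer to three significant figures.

f/5.60

Write h = H − f = f²/(N·c). The thin-lens limits are Dn = s·h/(h + (s−f)) and Df = s·h/(h − (s−f)), so DoF = Df − Dn = 2·s·(s−f)·h / (h² − (s−f)²).
That is a quadratic in h: DoF·h² − 2·s·(s−f)·h − DoF·(s−f)² = 0 ⇒ h = (s−f)·(s + √(s² + DoF²)) / DoF = 7280 × (7370 + √(7370² + 3870²)) / 3870 = 7280 × (7370 + 8324.29) / 3870 ≈ 29523 mm.
Then N = f²/(c·h) = 90² / (0.049 × 29523) = 8100 / 1446.6 ≈ 5.60.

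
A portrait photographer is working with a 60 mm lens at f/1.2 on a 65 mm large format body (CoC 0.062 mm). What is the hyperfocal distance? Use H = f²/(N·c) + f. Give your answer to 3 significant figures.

Hyperfocal distance H = f²/(N·c) + f = 60²/(1.2 × 0.062) + 60 = 3600/0.0744 + 60 ≈ 48447.1 mm ≈ 48.4 m.

48.4 m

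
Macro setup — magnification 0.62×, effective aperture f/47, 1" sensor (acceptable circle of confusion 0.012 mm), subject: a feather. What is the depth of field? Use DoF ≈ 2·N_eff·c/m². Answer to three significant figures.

At magnification m, DoF ≈ 2·N_eff·c/m² = 2 × 47 × 0.012 / 0.62² = 1.128 / 0.3844 ≈ 2.93 mm.

2.93 mm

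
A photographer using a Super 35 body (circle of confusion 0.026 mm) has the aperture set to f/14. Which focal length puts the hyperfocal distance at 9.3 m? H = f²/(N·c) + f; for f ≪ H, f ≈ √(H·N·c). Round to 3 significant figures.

58.0 mm

From H = f²/(N·c) + f, with f ≪ H: f ≈ √(H·N·c) = √(9300 × 14 × 0.026) = √3385.2 ≈ 58.18 mm.
Exact: f² + N·c·f − N·c·H = 0 ⇒ f = (−N·c + √((N·c)² + 4·N·c·H))/2 = (−0.364 + √13541)/2 ≈ 58.001 mm ≈ 58.0 mm.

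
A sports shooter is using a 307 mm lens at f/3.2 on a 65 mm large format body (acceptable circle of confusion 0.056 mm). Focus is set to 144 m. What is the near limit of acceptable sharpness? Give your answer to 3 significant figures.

113 m

Hyperfocal distance H = f²/(N·c) + f = 307²/(3.2 × 0.056) + 307 = 94249/0.1792 + 307 ≈ 526250.1 mm ≈ 526.3 m.
Near limit Dn = s·(H − f)/(H + s − 2f) = 144000 × (526250.1 − 307) / (526250.1 + 144000 − 2 × 307) = 144000 × 525943.1 / 669636.1 ≈ 113100 mm ≈ 113 m.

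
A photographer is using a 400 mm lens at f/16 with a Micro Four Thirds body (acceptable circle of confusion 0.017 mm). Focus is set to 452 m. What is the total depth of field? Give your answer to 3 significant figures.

1690 m

Hyperfocal distance H = f²/(N·c) + f = 400²/(16 × 0.017) + 400 = 160000/0.272 + 400 ≈ 588635.3 mm ≈ 588.6 m.
Near limit Dn = s·(H − f)/(H + s − 2f) = 452000 × (588635.3 − 400) / (588635.3 + 452000 − 2 × 400) = 452000 × 588235.3 / 1039835.3 ≈ 255697 mm.
Far limit Df = s·(H − f)/(H − s) = 452000 × (588635.3 − 400) / (588635.3 − 452000) = 452000 × 588235.3 / 136635.3 ≈ 1945927 mm.
Depth of field = Df − Dn = 1945927 − 255697 ≈ 1690230 mm ≈ 1690 m.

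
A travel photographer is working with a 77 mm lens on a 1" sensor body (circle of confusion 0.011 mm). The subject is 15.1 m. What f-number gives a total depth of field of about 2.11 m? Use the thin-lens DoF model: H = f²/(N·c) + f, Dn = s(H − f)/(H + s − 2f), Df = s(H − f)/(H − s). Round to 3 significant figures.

Write h = H − f = f²/(N·c). The thin-lens limits are Dn = s·h/(h + (s−f)) and Df = s·h/(h − (s−f)), so DoF = Df − Dn = 2·s·(s−f)·h / (h² − (s−f)²).
That is a quadratic in h: DoF·h² − 2·s·(s−f)·h − DoF·(s−f)² = 0 ⇒ h = (s−f)·(s + √(s² + DoF²)) / DoF = 15023 × (15100 + √(15100² + 2110²)) / 2110 = 15023 × (15100 + 15246.7) / 2110 ≈ 216066 mm.
Then N = f²/(c·h) = 77² / (0.011 × 216066) = 5929 / 2376.7 ≈ 2.49.

f/2.49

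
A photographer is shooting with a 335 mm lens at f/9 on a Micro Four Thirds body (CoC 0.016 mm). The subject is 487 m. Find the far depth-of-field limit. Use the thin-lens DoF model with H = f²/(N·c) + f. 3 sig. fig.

1300 m

Hyperfocal distance H = f²/(N·c) + f = 335²/(9 × 0.016) + 335 = 112225/0.144 + 335 ≈ 779675.3 mm ≈ 779.7 m.
Far limit Df = s·(H − f)/(H − s) = 487000 × (779675.3 − 335) / (779675.3 − 487000) = 487000 × 779340.3 / 292675.3 ≈ 1296791 mm ≈ 1300 m.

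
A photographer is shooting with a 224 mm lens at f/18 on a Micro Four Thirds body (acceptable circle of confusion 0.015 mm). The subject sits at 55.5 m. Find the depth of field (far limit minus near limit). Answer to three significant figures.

Hyperfocal distance H = f²/(N·c) + f = 224²/(18 × 0.015) + 224 = 50176/0.27 + 224 ≈ 186061.0 mm ≈ 186.1 m.
Near limit Dn = s·(H − f)/(H + s − 2f) = 55500 × (186061.0 − 224) / (186061.0 + 55500 − 2 × 224) = 55500 × 185837.0 / 241113.0 ≈ 42776 mm.
Far limit Df = s·(H − f)/(H − s) = 55500 × (186061.0 − 224) / (186061.0 − 55500) = 55500 × 185837.0 / 130561.0 ≈ 78997 mm.
Depth of field = Df − Dn = 78997 − 42776 ≈ 36221 mm ≈ 36.2 m.

36.2 m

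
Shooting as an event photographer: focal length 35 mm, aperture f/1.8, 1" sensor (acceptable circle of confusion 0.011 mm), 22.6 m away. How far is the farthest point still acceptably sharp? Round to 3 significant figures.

35.6 m

Hyperfocal distance H = f²/(N·c) + f = 35²/(1.8 × 0.011) + 35 = 1225/0.0198 + 35 ≈ 61903.7 mm ≈ 61.90 m.
Far limit Df = s·(H − f)/(H − s) = 22600 × (61903.7 − 35) / (61903.7 − 22600) = 22600 × 61868.7 / 39303.7 ≈ 35575 mm ≈ 35.6 m.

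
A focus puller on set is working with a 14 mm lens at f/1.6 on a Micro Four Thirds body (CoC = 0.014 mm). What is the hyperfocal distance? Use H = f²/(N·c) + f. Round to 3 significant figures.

Hyperfocal distance H = f²/(N·c) + f = 14²/(1.6 × 0.014) + 14 = 196/0.0224 + 14 ≈ 8764.0 mm ≈ 8.76 m.

8.76 m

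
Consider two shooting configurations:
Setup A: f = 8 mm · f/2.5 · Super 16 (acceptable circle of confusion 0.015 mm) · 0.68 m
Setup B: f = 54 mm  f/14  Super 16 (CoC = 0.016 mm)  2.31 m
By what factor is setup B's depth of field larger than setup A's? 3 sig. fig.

1.30

Setup A: H = 8²/(2.5×0.015) + 8 ≈ 1714.7 mm; DoF = Df − Dn = 1121.65 − 487.89 ≈ 633.76 mm.
Setup B: H = 54²/(14×0.016) + 54 ≈ 13071.9 mm; DoF = Df − Dn = 2794.24 − 1968.81 ≈ 825.43 mm.
Ratio = 825.43 / 633.76 ≈ 1.30.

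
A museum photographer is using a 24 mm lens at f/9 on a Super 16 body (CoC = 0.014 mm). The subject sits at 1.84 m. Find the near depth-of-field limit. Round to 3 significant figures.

1.32 m

Hyperfocal distance H = f²/(N·c) + f = 24²/(9 × 0.014) + 24 = 576/0.126 + 24 ≈ 4595.4 mm ≈ 4.595 m.
Near limit Dn = s·(H − f)/(H + s − 2f) = 1840 × (4595.4 − 24) / (4595.4 + 1840 − 2 × 24) = 1840 × 4571.4 / 6387.4 ≈ 1316.9 mm ≈ 1.32 m.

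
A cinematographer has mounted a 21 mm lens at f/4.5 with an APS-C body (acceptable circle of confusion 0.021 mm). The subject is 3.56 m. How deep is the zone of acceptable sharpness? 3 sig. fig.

12.7 m

Hyperfocal distance H = f²/(N·c) + f = 21²/(4.5 × 0.021) + 21 = 441/0.0945 + 21 ≈ 4687.7 mm ≈ 4.688 m.
Near limit Dn = s·(H − f)/(H + s − 2f) = 3560 × (4687.7 − 21) / (4687.7 + 3560 − 2 × 21) = 3560 × 4666.7 / 8205.7 ≈ 2025 mm.
Far limit Df = s·(H − f)/(H − s) = 3560 × (4687.7 − 21) / (4687.7 − 3560) = 3560 × 4666.7 / 1127.7 ≈ 14732 mm.
Depth of field = Df − Dn = 14732 − 2025 ≈ 12707 mm ≈ 12.7 m.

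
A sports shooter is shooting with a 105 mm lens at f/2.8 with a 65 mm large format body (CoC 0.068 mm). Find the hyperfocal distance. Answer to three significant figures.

Hyperfocal distance H = f²/(N·c) + f = 105²/(2.8 × 0.068) + 105 = 11025/0.1904 + 105 ≈ 58009.4 mm ≈ 58.0 m.

58.0 m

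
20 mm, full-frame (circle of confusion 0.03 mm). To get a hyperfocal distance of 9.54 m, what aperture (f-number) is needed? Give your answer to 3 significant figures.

f/1.40

Rearrange H = f²/(N·c) + f for N: N = f² / ((H − f)·c).
N = 20² / ((9540 − 20) × 0.03) = 400 / 285.6 ≈ 1.40.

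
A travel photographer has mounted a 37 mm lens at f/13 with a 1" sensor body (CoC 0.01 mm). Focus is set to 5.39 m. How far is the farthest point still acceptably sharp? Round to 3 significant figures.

Hyperfocal distance H = f²/(N·c) + f = 37²/(13 × 0.01) + 37 = 1369/0.13 + 37 ≈ 10567.8 mm ≈ 10.57 m.
Far limit Df = s·(H − f)/(H − s) = 5390 × (10567.8 − 37) / (10567.8 − 5390) = 5390 × 10530.8 / 5177.8 ≈ 10962 mm ≈ 11.0 m.

11.0 m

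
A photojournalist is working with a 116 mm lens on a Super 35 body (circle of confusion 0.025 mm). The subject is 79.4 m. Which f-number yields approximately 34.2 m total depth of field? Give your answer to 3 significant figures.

f/1.40

Write h = H − f = f²/(N·c). The thin-lens limits are Dn = s·h/(h + (s−f)) and Df = s·h/(h − (s−f)), so DoF = Df − Dn = 2·s·(s−f)·h / (h² − (s−f)²).
That is a quadratic in h: DoF·h² − 2·s·(s−f)·h − DoF·(s−f)² = 0 ⇒ h = (s−f)·(s + √(s² + DoF²)) / DoF = 79284 × (79400 + √(79400² + 34200²)) / 34200 = 79284 × (79400 + 86452.3) / 34200 ≈ 384486 mm.
Then N = f²/(c·h) = 116² / (0.025 × 384486) = 13456 / 9612.2 ≈ 1.40.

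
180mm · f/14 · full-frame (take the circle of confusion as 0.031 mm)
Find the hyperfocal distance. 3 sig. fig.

Hyperfocal distance H = f²/(N·c) + f = 180²/(14 × 0.031) + 180 = 32400/0.434 + 180 ≈ 74834.4 mm ≈ 74.8 m.

74.8 m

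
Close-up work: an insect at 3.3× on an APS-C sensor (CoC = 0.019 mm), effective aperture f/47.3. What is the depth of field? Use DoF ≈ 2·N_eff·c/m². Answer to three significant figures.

0.165 mm

At magnification m, DoF ≈ 2·N_eff·c/m² = 2 × 47.3 × 0.019 / 3.3² = 1.797 / 10.89 ≈ 0.165 mm.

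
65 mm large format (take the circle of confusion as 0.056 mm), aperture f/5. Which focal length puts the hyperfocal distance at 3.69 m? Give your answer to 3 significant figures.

32.0 mm

From H = f²/(N·c) + f, with f ≪ H: f ≈ √(H·N·c) = √(3690 × 5 × 0.056) = √1033.2 ≈ 32.14 mm.
Exact: f² + N·c·f − N·c·H = 0 ⇒ f = (−N·c + √((N·c)² + 4·N·c·H))/2 = (−0.28 + √4132.9)/2 ≈ 32.004 mm ≈ 32.0 mm.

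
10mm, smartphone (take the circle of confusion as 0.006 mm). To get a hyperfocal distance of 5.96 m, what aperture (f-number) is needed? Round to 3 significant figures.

Rearrange H = f²/(N·c) + f for N: N = f² / ((H − f)·c).
N = 10² / ((5960 − 10) × 0.006) = 100 / 35.70 ≈ 2.80.

f/2.80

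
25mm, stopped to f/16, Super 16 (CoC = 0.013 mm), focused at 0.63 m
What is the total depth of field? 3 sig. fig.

264 mm

Hyperfocal distance H = f²/(N·c) + f = 25²/(16 × 0.013) + 25 = 625/0.208 + 25 ≈ 3029.8 mm ≈ 3.030 m.
Near limit Dn = s·(H − f)/(H + s − 2f) = 630 × (3029.8 − 25) / (3029.8 + 630 − 2 × 25) = 630 × 3004.8 / 3609.8 ≈ 524.41 mm.
Far limit Df = s·(H − f)/(H − s) = 630 × (3029.8 − 25) / (3029.8 − 630) = 630 × 3004.8 / 2399.8 ≈ 788.83 mm.
Depth of field = Df − Dn = 788.83 − 524.41 ≈ 264.42 mm.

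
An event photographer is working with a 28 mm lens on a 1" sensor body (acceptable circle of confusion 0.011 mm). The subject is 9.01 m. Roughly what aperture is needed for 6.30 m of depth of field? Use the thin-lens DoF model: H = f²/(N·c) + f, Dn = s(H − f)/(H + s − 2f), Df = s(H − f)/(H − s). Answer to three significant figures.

Write h = H − f = f²/(N·c). The thin-lens limits are Dn = s·h/(h + (s−f)) and Df = s·h/(h − (s−f)), so DoF = Df − Dn = 2·s·(s−f)·h / (h² − (s−f)²).
That is a quadratic in h: DoF·h² − 2·s·(s−f)·h − DoF·(s−f)² = 0 ⇒ h = (s−f)·(s + √(s² + DoF²)) / DoF = 8982 × (9010 + √(9010² + 6300²)) / 6300 = 8982 × (9010 + 10994.1) / 6300 ≈ 28520 mm.
Then N = f²/(c·h) = 28² / (0.011 × 28520) = 784 / 313.72 ≈ 2.50.

f/2.50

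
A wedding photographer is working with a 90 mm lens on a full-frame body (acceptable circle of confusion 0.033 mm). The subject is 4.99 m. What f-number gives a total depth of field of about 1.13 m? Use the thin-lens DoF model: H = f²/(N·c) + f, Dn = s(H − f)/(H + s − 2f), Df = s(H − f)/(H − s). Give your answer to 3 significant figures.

Write h = H − f = f²/(N·c). The thin-lens limits are Dn = s·h/(h + (s−f)) and Df = s·h/(h − (s−f)), so DoF = Df − Dn = 2·s·(s−f)·h / (h² − (s−f)²).
That is a quadratic in h: DoF·h² − 2·s·(s−f)·h − DoF·(s−f)² = 0 ⇒ h = (s−f)·(s + √(s² + DoF²)) / DoF = 4900 × (4990 + √(4990² + 1130²)) / 1130 = 4900 × (4990 + 5116.35) / 1130 ≈ 43824 mm.
Then N = f²/(c·h) = 90² / (0.033 × 43824) = 8100 / 1446.2 ≈ 5.60.

f/5.60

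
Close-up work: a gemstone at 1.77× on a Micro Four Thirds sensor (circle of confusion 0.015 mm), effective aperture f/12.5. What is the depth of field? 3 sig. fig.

0.120 mm

At magnification m, DoF ≈ 2·N_eff·c/m² = 2 × 12.5 × 0.015 / 1.77² = 0.375 / 3.133 ≈ 0.12 mm.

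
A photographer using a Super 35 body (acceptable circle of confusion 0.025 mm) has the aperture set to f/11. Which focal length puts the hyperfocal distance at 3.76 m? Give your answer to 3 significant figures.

32.0 mm

From H = f²/(N·c) + f, with f ≪ H: f ≈ √(H·N·c) = √(3760 × 11 × 0.025) = √1034.0 ≈ 32.16 mm.
Exact: f² + N·c·f − N·c·H = 0 ⇒ f = (−N·c + √((N·c)² + 4·N·c·H))/2 = (−0.275 + √4136.1)/2 ≈ 32.019 mm ≈ 32.0 mm.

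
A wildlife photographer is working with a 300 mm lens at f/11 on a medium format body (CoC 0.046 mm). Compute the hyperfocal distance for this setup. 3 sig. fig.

178 m

Hyperfocal distance H = f²/(N·c) + f = 300²/(11 × 0.046) + 300 = 90000/0.506 + 300 ≈ 178165.6 mm ≈ 178 m.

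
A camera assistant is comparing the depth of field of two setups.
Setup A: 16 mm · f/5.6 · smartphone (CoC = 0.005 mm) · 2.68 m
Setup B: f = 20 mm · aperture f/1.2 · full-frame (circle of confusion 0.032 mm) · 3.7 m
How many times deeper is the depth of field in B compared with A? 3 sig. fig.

1.75

Setup A: H = 16²/(5.6×0.005) + 16 ≈ 9158.9 mm; DoF = Df − Dn = 3782.0 − 2075.3 ≈ 1706.7 mm.
Setup B: H = 20²/(1.2×0.032) + 20 ≈ 10436.7 mm; DoF = Df − Dn = 5721.2 − 2734.1 ≈ 2987.1 mm.
Ratio = 2987.1 / 1706.7 ≈ 1.75.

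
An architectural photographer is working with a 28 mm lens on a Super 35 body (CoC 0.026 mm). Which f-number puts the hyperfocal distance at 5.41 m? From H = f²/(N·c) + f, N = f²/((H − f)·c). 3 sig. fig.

Rearrange H = f²/(N·c) + f for N: N = f² / ((H − f)·c).
N = 28² / ((5410 − 28) × 0.026) = 784 / 139.9 ≈ 5.60.

f/5.60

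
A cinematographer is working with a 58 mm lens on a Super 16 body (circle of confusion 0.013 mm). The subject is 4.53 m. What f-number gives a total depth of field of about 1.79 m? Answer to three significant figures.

f/11

Write h = H − f = f²/(N·c). The thin-lens limits are Dn = s·h/(h + (s−f)) and Df = s·h/(h − (s−f)), so DoF = Df − Dn = 2·s·(s−f)·h / (h² − (s−f)²).
That is a quadratic in h: DoF·h² − 2·s·(s−f)·h − DoF·(s−f)² = 0 ⇒ h = (s−f)·(s + √(s² + DoF²)) / DoF = 4472 × (4530 + √(4530² + 1790²)) / 1790 = 4472 × (4530 + 4870.83) / 1790 ≈ 23486 mm.
Then N = f²/(c·h) = 58² / (0.013 × 23486) = 3364 / 305.32 ≈ 11.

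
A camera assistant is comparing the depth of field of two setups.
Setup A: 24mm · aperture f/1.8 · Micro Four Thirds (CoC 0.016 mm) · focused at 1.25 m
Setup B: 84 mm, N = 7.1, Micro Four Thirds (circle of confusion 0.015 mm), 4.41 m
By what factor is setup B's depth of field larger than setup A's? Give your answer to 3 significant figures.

Setup A: H = 24²/(1.8×0.016) + 24 ≈ 20024.0 mm; DoF = Df − Dn = 1331.63 − 1177.80 ≈ 153.83 mm.
Setup B: H = 84²/(7.1×0.015) + 84 ≈ 66337.5 mm; DoF = Df − Dn = 4718.06 − 4139.70 ≈ 578.36 mm.
Ratio = 578.36 / 153.83 ≈ 3.76.

3.76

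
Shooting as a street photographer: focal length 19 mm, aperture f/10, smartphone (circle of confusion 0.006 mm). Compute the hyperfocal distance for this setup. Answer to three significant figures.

Hyperfocal distance H = f²/(N·c) + f = 19²/(10 × 0.006) + 19 = 361/0.06 + 19 ≈ 6035.7 mm ≈ 6.04 m.

6.04 m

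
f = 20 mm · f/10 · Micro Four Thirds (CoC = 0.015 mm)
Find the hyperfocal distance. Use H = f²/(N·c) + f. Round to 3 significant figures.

2.69 m

Hyperfocal distance H = f²/(N·c) + f = 20²/(10 × 0.015) + 20 = 400/0.15 + 20 ≈ 2686.7 mm ≈ 2.69 m.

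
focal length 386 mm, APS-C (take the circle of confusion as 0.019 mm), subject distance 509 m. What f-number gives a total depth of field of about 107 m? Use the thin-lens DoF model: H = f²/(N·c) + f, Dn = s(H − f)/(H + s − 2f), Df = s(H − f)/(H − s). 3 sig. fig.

Write h = H − f = f²/(N·c). The thin-lens limits are Dn = s·h/(h + (s−f)) and Df = s·h/(h − (s−f)), so DoF = Df − Dn = 2·s·(s−f)·h / (h² − (s−f)²).
That is a quadratic in h: DoF·h² − 2·s·(s−f)·h − DoF·(s−f)² = 0 ⇒ h = (s−f)·(s + √(s² + DoF²)) / DoF = 508614 × (509000 + √(509000² + 107000²)) / 107000 = 508614 × (509000 + 520125) / 107000 ≈ 4891845 mm.
Then N = f²/(c·h) = 386² / (0.019 × 4891845) = 148996 / 92945 ≈ 1.60.

f/1.60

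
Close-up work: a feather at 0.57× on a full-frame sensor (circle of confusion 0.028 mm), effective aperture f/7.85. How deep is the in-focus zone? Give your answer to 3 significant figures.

At magnification m, DoF ≈ 2·N_eff·c/m² = 2 × 7.85 × 0.028 / 0.57² = 0.4396 / 0.3249 ≈ 1.35 mm.

1.35 mm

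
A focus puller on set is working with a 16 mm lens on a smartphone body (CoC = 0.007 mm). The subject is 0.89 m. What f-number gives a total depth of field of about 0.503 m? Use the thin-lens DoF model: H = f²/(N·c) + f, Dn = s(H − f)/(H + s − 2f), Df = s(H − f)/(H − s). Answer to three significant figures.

Write h = H − f = f²/(N·c). The thin-lens limits are Dn = s·h/(h + (s−f)) and Df = s·h/(h − (s−f)), so DoF = Df − Dn = 2·s·(s−f)·h / (h² − (s−f)²).
That is a quadratic in h: DoF·h² − 2·s·(s−f)·h − DoF·(s−f)² = 0 ⇒ h = (s−f)·(s + √(s² + DoF²)) / DoF = 874 × (890 + √(890² + 503²)) / 503 = 874 × (890 + 1022.31) / 503 ≈ 3322.8 mm.
Then N = f²/(c·h) = 16² / (0.007 × 3322.8) = 256 / 23.259 ≈ 11.

f/11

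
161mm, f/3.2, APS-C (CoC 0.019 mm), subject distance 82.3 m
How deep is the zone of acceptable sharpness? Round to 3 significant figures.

32.9 m

Hyperfocal distance H = f²/(N·c) + f = 161²/(3.2 × 0.019) + 161 = 25921/0.0608 + 161 ≈ 426493.2 mm ≈ 426.5 m.
Near limit Dn = s·(H − f)/(H + s − 2f) = 82300 × (426493.2 − 161) / (426493.2 + 82300 − 2 × 161) = 82300 × 426332.2 / 508471.2 ≈ 69005 mm.
Far limit Df = s·(H − f)/(H − s) = 82300 × (426493.2 − 161) / (426493.2 − 82300) = 82300 × 426332.2 / 344193.2 ≈ 101940 mm.
Depth of field = Df − Dn = 101940 − 69005 ≈ 32935 mm ≈ 32.9 m.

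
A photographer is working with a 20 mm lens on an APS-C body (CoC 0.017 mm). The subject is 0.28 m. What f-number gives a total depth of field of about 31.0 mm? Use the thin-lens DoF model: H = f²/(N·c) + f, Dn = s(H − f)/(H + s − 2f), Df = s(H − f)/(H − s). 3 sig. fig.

f/4.99

Write h = H − f = f²/(N·c). The thin-lens limits are Dn = s·h/(h + (s−f)) and Df = s·h/(h − (s−f)), so DoF = Df − Dn = 2·s·(s−f)·h / (h² − (s−f)²).
That is a quadratic in h: DoF·h² − 2·s·(s−f)·h − DoF·(s−f)² = 0 ⇒ h = (s−f)·(s + √(s² + DoF²)) / DoF = 260 × (280 + √(280² + 31²)) / 31 = 260 × (280 + 281.711) / 31 ≈ 4711.1 mm.
Then N = f²/(c·h) = 20² / (0.017 × 4711.1) = 400 / 80.089 ≈ 4.99.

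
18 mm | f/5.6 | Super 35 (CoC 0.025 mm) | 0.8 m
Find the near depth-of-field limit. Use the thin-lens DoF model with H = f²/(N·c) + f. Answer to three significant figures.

0.598 m

Hyperfocal distance H = f²/(N·c) + f = 18²/(5.6 × 0.025) + 18 = 324/0.14 + 18 ≈ 2332.3 mm ≈ 2.332 m.
Near limit Dn = s·(H − f)/(H + s − 2f) = 800 × (2332.3 − 18) / (2332.3 + 800 − 2 × 18) = 800 × 2314.3 / 3096.3 ≈ 597.95 mm ≈ 0.598 m.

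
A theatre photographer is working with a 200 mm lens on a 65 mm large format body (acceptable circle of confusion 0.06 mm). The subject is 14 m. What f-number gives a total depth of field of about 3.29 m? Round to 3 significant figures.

Write h = H − f = f²/(N·c). The thin-lens limits are Dn = s·h/(h + (s−f)) and Df = s·h/(h − (s−f)), so DoF = Df − Dn = 2·s·(s−f)·h / (h² − (s−f)²).
That is a quadratic in h: DoF·h² − 2·s·(s−f)·h − DoF·(s−f)² = 0 ⇒ h = (s−f)·(s + √(s² + DoF²)) / DoF = 13800 × (14000 + √(14000² + 3290²)) / 3290 = 13800 × (14000 + 14381.4) / 3290 ≈ 119047 mm.
Then N = f²/(c·h) = 200² / (0.06 × 119047) = 40000 / 7142.8 ≈ 5.60.

f/5.60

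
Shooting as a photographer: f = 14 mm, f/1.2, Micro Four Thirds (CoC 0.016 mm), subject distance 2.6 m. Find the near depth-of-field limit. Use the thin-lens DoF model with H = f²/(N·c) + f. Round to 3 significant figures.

2.07 m

Hyperfocal distance H = f²/(N·c) + f = 14²/(1.2 × 0.016) + 14 = 196/0.0192 + 14 ≈ 10222.3 mm ≈ 10.22 m.
Near limit Dn = s·(H − f)/(H + s − 2f) = 2600 × (10222.3 − 14) / (10222.3 + 2600 − 2 × 14) = 2600 × 10208.3 / 12794.3 ≈ 2074.5 mm ≈ 2.07 m.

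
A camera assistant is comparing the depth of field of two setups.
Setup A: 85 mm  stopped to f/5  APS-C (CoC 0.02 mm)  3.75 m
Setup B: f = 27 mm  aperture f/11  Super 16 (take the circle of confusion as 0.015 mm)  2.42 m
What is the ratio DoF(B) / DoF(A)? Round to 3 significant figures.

Setup A: H = 85²/(5×0.02) + 85 ≈ 72335.0 mm; DoF = Df − Dn = 3950.39 − 3568.96 ≈ 381.43 mm.
Setup B: H = 27²/(11×0.015) + 27 ≈ 4445.2 mm; DoF = Df − Dn = 5279.5 − 1569.8 ≈ 3709.7 mm.
Ratio = 3709.7 / 381.43 ≈ 9.73.

9.73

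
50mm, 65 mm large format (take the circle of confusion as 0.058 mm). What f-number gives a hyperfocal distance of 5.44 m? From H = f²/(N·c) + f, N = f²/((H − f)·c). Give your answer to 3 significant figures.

Rearrange H = f²/(N·c) + f for N: N = f² / ((H − f)·c).
N = 50² / ((5440 − 50) × 0.058) = 2500 / 312.6 ≈ 8.

f/8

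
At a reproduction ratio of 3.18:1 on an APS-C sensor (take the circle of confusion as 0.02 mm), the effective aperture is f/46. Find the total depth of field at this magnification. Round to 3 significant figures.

0.182 mm

At magnification m, DoF ≈ 2·N_eff·c/m² = 2 × 46 × 0.02 / 3.18² = 1.84 / 10.11 ≈ 0.182 mm.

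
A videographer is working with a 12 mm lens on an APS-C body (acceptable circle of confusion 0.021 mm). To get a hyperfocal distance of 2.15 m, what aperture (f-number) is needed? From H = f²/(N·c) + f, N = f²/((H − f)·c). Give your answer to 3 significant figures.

f/3.21

Rearrange H = f²/(N·c) + f for N: N = f² / ((H − f)·c).
N = 12² / ((2150 − 12) × 0.021) = 144 / 44.90 ≈ 3.21.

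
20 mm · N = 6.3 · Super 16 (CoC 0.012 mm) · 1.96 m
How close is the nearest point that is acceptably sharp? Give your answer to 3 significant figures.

Hyperfocal distance H = f²/(N·c) + f = 20²/(6.3 × 0.012) + 20 = 400/0.0756 + 20 ≈ 5311.0 mm ≈ 5.311 m.
Near limit Dn = s·(H − f)/(H + s − 2f) = 1960 × (5311.0 − 20) / (5311.0 + 1960 − 2 × 20) = 1960 × 5291.0 / 7231.0 ≈ 1434.2 mm ≈ 1.43 m.

1.43 m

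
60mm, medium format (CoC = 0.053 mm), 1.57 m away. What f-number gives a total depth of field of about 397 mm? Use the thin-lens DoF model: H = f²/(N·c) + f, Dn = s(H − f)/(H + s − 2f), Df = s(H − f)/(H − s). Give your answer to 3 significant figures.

Write h = H − f = f²/(N·c). The thin-lens limits are Dn = s·h/(h + (s−f)) and Df = s·h/(h − (s−f)), so DoF = Df − Dn = 2·s·(s−f)·h / (h² − (s−f)²).
That is a quadratic in h: DoF·h² − 2·s·(s−f)·h − DoF·(s−f)² = 0 ⇒ h = (s−f)·(s + √(s² + DoF²)) / DoF = 1510 × (1570 + √(1570² + 397²)) / 397 = 1510 × (1570 + 1619.42) / 397 ≈ 12131 mm.
Then N = f²/(c·h) = 60² / (0.053 × 12131) = 3600 / 642.94 ≈ 5.60.

f/5.60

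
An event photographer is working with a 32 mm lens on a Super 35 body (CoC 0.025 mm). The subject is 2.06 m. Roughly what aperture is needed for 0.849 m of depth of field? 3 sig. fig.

f/4

Write h = H − f = f²/(N·c). The thin-lens limits are Dn = s·h/(h + (s−f)) and Df = s·h/(h − (s−f)), so DoF = Df − Dn = 2·s·(s−f)·h / (h² − (s−f)²).
That is a quadratic in h: DoF·h² − 2·s·(s−f)·h − DoF·(s−f)² = 0 ⇒ h = (s−f)·(s + √(s² + DoF²)) / DoF = 2028 × (2060 + √(2060² + 849²)) / 849 = 2028 × (2060 + 2228.09) / 849 ≈ 10243 mm.
Then N = f²/(c·h) = 32² / (0.025 × 10243) = 1024 / 256.07 ≈ 4.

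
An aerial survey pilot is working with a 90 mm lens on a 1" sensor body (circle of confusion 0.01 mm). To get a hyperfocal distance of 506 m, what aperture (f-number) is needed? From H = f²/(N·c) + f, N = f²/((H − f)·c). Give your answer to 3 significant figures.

Rearrange H = f²/(N·c) + f for N: N = f² / ((H − f)·c).
N = 90² / ((506000 − 90) × 0.01) = 8100 / 5059 ≈ 1.60.

f/1.60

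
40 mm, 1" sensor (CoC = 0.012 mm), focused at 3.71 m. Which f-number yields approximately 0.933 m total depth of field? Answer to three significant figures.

f/4.50

Write h = H − f = f²/(N·c). The thin-lens limits are Dn = s·h/(h + (s−f)) and Df = s·h/(h − (s−f)), so DoF = Df − Dn = 2·s·(s−f)·h / (h² − (s−f)²).
That is a quadratic in h: DoF·h² − 2·s·(s−f)·h − DoF·(s−f)² = 0 ⇒ h = (s−f)·(s + √(s² + DoF²)) / DoF = 3670 × (3710 + √(3710² + 933²)) / 933 = 3670 × (3710 + 3825.52) / 933 ≈ 29641 mm.
Then N = f²/(c·h) = 40² / (0.012 × 29641) = 1600 / 355.70 ≈ 4.50.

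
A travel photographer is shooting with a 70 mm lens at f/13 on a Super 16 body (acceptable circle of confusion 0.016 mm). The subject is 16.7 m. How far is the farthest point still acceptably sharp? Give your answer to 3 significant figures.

Hyperfocal distance H = f²/(N·c) + f = 70²/(13 × 0.016) + 70 = 4900/0.208 + 70 ≈ 23627.7 mm ≈ 23.63 m.
Far limit Df = s·(H − f)/(H − s) = 16700 × (23627.7 − 70) / (23627.7 − 16700) = 16700 × 23557.7 / 6927.7 ≈ 56789 mm ≈ 56.8 m.

56.8 m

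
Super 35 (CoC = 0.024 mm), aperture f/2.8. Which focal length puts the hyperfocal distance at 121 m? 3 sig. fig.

From H = f²/(N·c) + f, with f ≪ H: f ≈ √(H·N·c) = √(121000 × 2.8 × 0.024) = √8131.2 ≈ 90.17 mm.
Exact: f² + N·c·f − N·c·H = 0 ⇒ f = (−N·c + √((N·c)² + 4·N·c·H))/2 = (−0.0672 + √32525)/2 ≈ 90.140 mm ≈ 90.1 mm.

90.1 mm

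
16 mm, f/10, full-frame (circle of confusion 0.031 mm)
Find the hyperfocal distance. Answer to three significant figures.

0.842 m

Hyperfocal distance H = f²/(N·c) + f = 16²/(10 × 0.031) + 16 = 256/0.31 + 16 ≈ 841.8 mm ≈ 0.842 m.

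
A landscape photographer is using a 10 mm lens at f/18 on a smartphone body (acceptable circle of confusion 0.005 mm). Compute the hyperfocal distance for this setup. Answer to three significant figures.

Hyperfocal distance H = f²/(N·c) + f = 10²/(18 × 0.005) + 10 = 100/0.09 + 10 ≈ 1121.1 mm ≈ 1.12 m.

1.12 m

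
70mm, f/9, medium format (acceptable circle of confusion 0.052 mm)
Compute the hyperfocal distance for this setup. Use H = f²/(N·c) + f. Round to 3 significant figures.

10.5 m

Hyperfocal distance H = f²/(N·c) + f = 70²/(9 × 0.052) + 70 = 4900/0.468 + 70 ≈ 10540.1 mm ≈ 10.5 m.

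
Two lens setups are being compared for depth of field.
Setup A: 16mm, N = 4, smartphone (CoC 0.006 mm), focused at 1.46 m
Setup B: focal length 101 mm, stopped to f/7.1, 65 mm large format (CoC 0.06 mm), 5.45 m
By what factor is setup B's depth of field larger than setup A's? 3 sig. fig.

6.36

Setup A: H = 16²/(4×0.006) + 16 ≈ 10682.7 mm; DoF = Df − Dn = 1688.59 − 1285.92 ≈ 402.67 mm.
Setup B: H = 101²/(7.1×0.06) + 101 ≈ 24047.0 mm; DoF = Df − Dn = 7017.6 − 4454.9 ≈ 2562.7 mm.
Ratio = 2562.7 / 402.67 ≈ 6.36.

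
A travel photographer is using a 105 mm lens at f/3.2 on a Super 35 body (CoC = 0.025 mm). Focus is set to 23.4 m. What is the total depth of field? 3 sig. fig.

Hyperfocal distance H = f²/(N·c) + f = 105²/(3.2 × 0.025) + 105 = 11025/0.08 + 105 ≈ 137917.5 mm ≈ 137.9 m.
Near limit Dn = s·(H − f)/(H + s − 2f) = 23400 × (137917.5 − 105) / (137917.5 + 23400 − 2 × 105) = 23400 × 137812.5 / 161107.5 ≈ 20016.5 mm.
Far limit Df = s·(H − f)/(H − s) = 23400 × (137917.5 − 105) / (137917.5 − 23400) = 23400 × 137812.5 / 114517.5 ≈ 28160.0 mm.
Depth of field = Df − Dn = 28160.0 − 20016.5 ≈ 8143.5 mm ≈ 8.14 m.

8.14 m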